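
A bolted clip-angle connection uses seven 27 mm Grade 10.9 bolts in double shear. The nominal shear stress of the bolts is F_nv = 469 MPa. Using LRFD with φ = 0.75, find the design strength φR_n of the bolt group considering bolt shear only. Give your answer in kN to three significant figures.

A_b = π × 27² / 4 = 572.6 mm².
R_n = F_nv · A_b · n · n_s = 469 × 572.6 × 7 × 2 / 1000 = 3759 kN.
Design strength φR_n = 0.75 × 3759 = 2820 kN.

2820 kN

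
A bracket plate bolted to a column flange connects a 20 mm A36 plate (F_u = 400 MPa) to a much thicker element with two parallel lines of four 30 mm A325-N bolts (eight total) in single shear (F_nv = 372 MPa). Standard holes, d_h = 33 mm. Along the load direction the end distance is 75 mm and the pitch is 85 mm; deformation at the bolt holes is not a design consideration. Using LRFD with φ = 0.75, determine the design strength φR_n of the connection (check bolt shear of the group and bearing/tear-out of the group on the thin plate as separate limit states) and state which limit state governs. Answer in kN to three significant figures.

1580 kN (bolt shear governs)

Bolt shear: A_b = π·30²/4 = 706.9 mm²; R_n = 372 × 706.9 × 8 × 1 / 1000 = 2104 kN → 0.75 × 2104 = 1580 kN.
Bearing (1.5 l_c t F_u ≤ 3.0 d t F_u): upper limit = 3.0·30·20·400 / 1000 = 720 kN.
  Edge l_c = 75 − 33/2 = 58.5 → r_n = 702 kN; interior l_c = 85 − 33 = 52 → r_n = 624 kN.
  R_n,bearing = 2·702 + 6·624 = 5148 kN → 0.75 × 5148 = 3860 kN.
Bolt shear governs: 1580 kN.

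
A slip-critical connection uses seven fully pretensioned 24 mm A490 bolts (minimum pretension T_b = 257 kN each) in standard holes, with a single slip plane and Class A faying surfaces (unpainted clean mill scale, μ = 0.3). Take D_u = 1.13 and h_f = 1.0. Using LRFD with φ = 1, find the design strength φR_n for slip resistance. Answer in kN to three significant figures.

R_n = μ · D_u · h_f · T_b · n_s · n_b = 0.3 × 1.13 × 1.0 × 257 × 1 × 7 = 609.9 kN.
Design strength φR_n = 1 × 609.9 = 610 kN.

610 kN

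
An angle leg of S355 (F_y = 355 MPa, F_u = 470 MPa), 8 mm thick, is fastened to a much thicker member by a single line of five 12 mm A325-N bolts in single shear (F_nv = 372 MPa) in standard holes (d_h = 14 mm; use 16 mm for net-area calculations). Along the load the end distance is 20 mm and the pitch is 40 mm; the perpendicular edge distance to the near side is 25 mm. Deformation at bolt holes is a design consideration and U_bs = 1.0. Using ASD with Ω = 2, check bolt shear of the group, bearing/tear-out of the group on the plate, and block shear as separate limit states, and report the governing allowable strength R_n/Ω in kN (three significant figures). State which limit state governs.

105 kN (bolt shear governs)

Bolt shear: A_b = π·12²/4 = 113.1 mm²; R_n = 372 × 113.1 × 5 × 1 / 1000 = 210.4 kN → 210.4 / 2 = 105 kN.
Bearing: edge l_c = 13, r_n = 58.66 kN; interior l_c = 26, r_n = 108.3 kN; R_n = 58.66 + 4·108.3 = 491.8 kN → 246 kN.
Block shear: A_gv = 1440, A_nv = 864, A_nt = 136 mm²; R_n = min(0.6F_uA_nv, 0.6F_yA_gv) + U_bs·F_u·A_nt = 307.6 kN → 154 kN.
Bolt shear governs: 105 kN.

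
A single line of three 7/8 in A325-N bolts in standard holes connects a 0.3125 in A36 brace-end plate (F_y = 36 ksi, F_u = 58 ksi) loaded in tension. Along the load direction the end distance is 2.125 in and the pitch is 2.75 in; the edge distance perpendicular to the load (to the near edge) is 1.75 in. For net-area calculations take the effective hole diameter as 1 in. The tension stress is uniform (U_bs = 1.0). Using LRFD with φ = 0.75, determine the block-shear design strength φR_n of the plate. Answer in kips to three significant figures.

55.6 kips

Shear plane L_v = 2.125 + 2·2.75 = 7.625 in; A_gv = 7.625 × 0.3125 = 2.383 in².
A_nv = (7.625 − 2.5·1) × 0.3125 = 1.602 in².
A_nt = (1.75 − 0.5·1) × 0.3125 = 0.3906 in².
0.6 F_u A_nv = 55.73 kips; 0.6 F_y A_gv = 51.47 kips → shear yielding governs the shear term.
R_n = 51.47 + 1.0 × 58 × 0.3906 = 74.12 kips.
Design strength φR_n = 0.75 × 74.12 = 55.6 kips.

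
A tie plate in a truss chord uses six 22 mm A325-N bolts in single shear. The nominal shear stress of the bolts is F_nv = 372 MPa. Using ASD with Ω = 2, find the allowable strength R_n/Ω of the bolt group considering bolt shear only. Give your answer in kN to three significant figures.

A_b = π × 22² / 4 = 380.1 mm².
R_n = F_nv · A_b · n · n_s = 372 × 380.1 × 6 × 1 / 1000 = 848.5 kN.
Allowable strength R_n/Ω = 848.5 / 2 = 424 kN.

424 kN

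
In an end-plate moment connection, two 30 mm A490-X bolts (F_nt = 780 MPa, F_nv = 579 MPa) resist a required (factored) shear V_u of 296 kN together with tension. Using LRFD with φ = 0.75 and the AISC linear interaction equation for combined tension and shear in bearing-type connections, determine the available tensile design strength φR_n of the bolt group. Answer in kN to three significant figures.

676 kN

A_b = π·30²/4 = 706.9 mm²; f_rv = 296 × 1000 / (2 × 706.9) = 209.4 MPa.
F'_nt = 1.3 F_nt − (F_nt / φF_nv) f_rv = 1.3·780 − (780/(0.75·579))·209.4 = 637.9 MPa, capped at F_nt → F'_nt = 637.9 MPa.
R_n = F'_nt · A_b · n = 637.9 × 706.9 × 2 / 1000 = 901.8 kN.
Design strength φR_n = 0.75 × 901.8 = 676 kN.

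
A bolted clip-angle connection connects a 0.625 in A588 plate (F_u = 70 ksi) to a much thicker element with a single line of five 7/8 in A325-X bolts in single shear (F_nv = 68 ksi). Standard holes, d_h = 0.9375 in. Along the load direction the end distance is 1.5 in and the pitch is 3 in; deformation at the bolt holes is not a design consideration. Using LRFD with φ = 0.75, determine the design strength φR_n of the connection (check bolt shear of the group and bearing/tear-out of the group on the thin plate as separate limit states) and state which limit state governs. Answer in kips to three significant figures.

Bolt shear: A_b = π·0.875²/4 = 0.6013 in²; R_n = 68 × 0.6013 × 5 × 1 = 204.4 kips → 0.75 × 204.4 = 153 kips.
Bearing (1.5 l_c t F_u ≤ 3.0 d t F_u): upper limit = 3.0·0.875·0.625·70 = 114.8 kips.
  Edge l_c = 1.5 − 0.9375/2 = 1.031 → r_n = 67.68 kips; interior l_c = 3 − 0.9375 = 2.062 → r_n = 114.8 kips.
  R_n,bearing = 1·67.68 + 4·114.8 = 527.1 kips → 0.75 × 527.1 = 395 kips.
Bolt shear governs: 153 kips.

153 kips (bolt shear governs)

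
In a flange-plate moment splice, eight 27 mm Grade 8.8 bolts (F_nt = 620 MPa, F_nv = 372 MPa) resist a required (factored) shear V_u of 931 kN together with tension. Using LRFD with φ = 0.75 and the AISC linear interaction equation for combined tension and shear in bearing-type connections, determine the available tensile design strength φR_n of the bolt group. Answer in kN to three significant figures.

A_b = π·27²/4 = 572.6 mm²; f_rv = 931 × 1000 / (8 × 572.6) = 203.3 MPa.
F'_nt = 1.3 F_nt − (F_nt / φF_nv) f_rv = 1.3·620 − (620/(0.75·372))·203.3 = 354.3 MPa, capped at F_nt → F'_nt = 354.3 MPa.
R_n = F'_nt · A_b · n = 354.3 × 572.6 × 8 / 1000 = 1623 kN.
Design strength φR_n = 0.75 × 1623 = 1220 kN.

1220 kN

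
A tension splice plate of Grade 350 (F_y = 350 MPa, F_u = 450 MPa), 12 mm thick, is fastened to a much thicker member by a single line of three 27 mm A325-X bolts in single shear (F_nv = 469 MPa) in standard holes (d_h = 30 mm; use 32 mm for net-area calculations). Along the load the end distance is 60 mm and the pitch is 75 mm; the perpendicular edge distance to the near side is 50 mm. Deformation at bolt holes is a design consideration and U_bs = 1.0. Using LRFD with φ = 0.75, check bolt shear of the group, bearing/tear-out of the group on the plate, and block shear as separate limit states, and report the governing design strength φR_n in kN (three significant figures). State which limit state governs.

454 kN (block shear governs)

Bolt shear: A_b = π·27²/4 = 572.6 mm²; R_n = 469 × 572.6 × 3 × 1 / 1000 = 805.6 kN → 0.75 × 805.6 = 604 kN.
Bearing: edge l_c = 45, r_n = 291.6 kN; interior l_c = 45, r_n = 291.6 kN; R_n = 291.6 + 2·291.6 = 874.8 kN → 656 kN.
Block shear: A_gv = 2520, A_nv = 1560, A_nt = 408 mm²; R_n = min(0.6F_uA_nv, 0.6F_yA_gv) + U_bs·F_u·A_nt = 604.8 kN → 454 kN.
Block shear governs: 454 kN.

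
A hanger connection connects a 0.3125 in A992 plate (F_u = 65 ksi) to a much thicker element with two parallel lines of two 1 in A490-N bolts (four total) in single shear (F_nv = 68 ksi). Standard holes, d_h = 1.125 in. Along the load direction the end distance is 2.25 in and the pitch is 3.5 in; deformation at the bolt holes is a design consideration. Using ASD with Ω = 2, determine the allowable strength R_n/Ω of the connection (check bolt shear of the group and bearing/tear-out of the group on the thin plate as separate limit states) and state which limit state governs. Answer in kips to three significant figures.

89.9 kips (bearing governs)

Bolt shear: A_b = π·1²/4 = 0.7854 in²; R_n = 68 × 0.7854 × 4 × 1 = 213.6 kips → 213.6 / 2 = 107 kips.
Bearing (1.2 l_c t F_u ≤ 2.4 d t F_u): upper limit = 2.4·1·0.3125·65 = 48.75 kips.
  Edge l_c = 2.25 − 1.125/2 = 1.688 → r_n = 41.13 kips; interior l_c = 3.5 − 1.125 = 2.375 → r_n = 48.75 kips.
  R_n,bearing = 2·41.13 + 2·48.75 = 179.8 kips → 179.8 / 2 = 89.9 kips.
Bearing governs: 89.9 kips.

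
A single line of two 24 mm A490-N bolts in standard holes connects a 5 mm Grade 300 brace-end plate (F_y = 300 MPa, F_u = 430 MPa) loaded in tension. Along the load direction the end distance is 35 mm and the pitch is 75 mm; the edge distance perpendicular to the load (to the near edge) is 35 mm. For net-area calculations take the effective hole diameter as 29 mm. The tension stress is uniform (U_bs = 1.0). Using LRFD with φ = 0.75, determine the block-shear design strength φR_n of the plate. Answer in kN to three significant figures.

Shear plane L_v = 35 + 1·75 = 110 mm; A_gv = 110 × 5 = 550 mm².
A_nv = (110 − 1.5·29) × 5 = 332.5 mm².
A_nt = (35 − 0.5·29) × 5 = 102.5 mm².
0.6 F_u A_nv = 85.78 kN; 0.6 F_y A_gv = 99 kN → shear rupture governs the shear term.
R_n = 85.78 + 1.0 × 430 × 102.5 / 1000 = 129.9 kN.
Design strength φR_n = 0.75 × 129.9 = 97.4 kN.

97.4 kN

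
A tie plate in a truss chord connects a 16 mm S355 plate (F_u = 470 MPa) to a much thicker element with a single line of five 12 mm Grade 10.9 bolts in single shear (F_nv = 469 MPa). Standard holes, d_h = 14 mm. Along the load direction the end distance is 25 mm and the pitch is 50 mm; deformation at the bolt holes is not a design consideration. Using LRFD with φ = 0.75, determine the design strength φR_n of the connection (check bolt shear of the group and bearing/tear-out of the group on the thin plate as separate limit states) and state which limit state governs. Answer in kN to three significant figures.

199 kN (bolt shear governs)

Bolt shear: A_b = π·12²/4 = 113.1 mm²; R_n = 469 × 113.1 × 5 × 1 / 1000 = 265.2 kN → 0.75 × 265.2 = 199 kN.
Bearing (1.5 l_c t F_u ≤ 3.0 d t F_u): upper limit = 3.0·12·16·470 / 1000 = 270.7 kN.
  Edge l_c = 25 − 14/2 = 18 → r_n = 203 kN; interior l_c = 50 − 14 = 36 → r_n = 270.7 kN.
  R_n,bearing = 1·203 + 4·270.7 = 1286 kN → 0.75 × 1286 = 964 kN.
Bolt shear governs: 199 kN.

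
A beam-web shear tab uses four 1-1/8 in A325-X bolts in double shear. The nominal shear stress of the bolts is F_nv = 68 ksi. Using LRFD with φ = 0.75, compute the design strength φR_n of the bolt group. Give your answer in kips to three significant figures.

406 kips

A_b = π × 1.125² / 4 = 0.994 in².
R_n = F_nv · A_b · n · n_s = 68 × 0.994 × 4 × 2 = 540.7 kips.
Design strength φR_n = 0.75 × 540.7 = 406 kips.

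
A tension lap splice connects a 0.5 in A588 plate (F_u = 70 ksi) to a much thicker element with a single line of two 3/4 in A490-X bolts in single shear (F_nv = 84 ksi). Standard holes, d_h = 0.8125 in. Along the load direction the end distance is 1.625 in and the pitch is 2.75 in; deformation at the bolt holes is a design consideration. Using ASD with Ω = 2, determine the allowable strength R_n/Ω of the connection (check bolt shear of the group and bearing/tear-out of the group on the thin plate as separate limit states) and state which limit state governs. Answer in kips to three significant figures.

Bolt shear: A_b = π·0.75²/4 = 0.4418 in²; R_n = 84 × 0.4418 × 2 × 1 = 74.22 kips → 74.22 / 2 = 37.1 kips.
Bearing (1.2 l_c t F_u ≤ 2.4 d t F_u): upper limit = 2.4·0.75·0.5·70 = 63 kips.
  Edge l_c = 1.625 − 0.8125/2 = 1.219 → r_n = 51.19 kips; interior l_c = 2.75 − 0.8125 = 1.938 → r_n = 63 kips.
  R_n,bearing = 1·51.19 + 1·63 = 114.2 kips → 114.2 / 2 = 57.1 kips.
Bolt shear governs: 37.1 kips.

37.1 kips (bolt shear governs)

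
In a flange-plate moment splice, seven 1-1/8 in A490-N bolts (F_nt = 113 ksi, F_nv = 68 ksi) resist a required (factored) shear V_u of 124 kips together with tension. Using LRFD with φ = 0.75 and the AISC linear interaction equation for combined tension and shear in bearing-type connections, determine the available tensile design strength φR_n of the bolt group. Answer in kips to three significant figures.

A_b = π·1.125²/4 = 0.994 in²; f_rv = 124 / (7 × 0.994) = 17.82 ksi.
F'_nt = 1.3 F_nt − (F_nt / φF_nv) f_rv = 1.3·113 − (113/(0.75·68))·17.82 = 107.4 ksi, capped at F_nt → F'_nt = 107.4 ksi.
R_n = F'_nt · A_b · n = 107.4 × 0.994 × 7 = 747.4 kips.
Design strength φR_n = 0.75 × 747.4 = 561 kips.

561 kips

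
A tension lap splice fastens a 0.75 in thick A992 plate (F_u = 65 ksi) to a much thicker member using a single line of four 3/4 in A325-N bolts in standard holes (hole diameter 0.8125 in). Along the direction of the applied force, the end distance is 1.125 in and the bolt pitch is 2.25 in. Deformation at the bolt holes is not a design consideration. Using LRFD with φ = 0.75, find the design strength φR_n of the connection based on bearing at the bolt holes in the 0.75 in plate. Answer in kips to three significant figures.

Per bolt r_n = 1.5 l_c t F_u ≤ 3.0 d t F_u; upper limit = 3.0 × 0.75 × 0.75 × 65 = 109.7 kips.
Edge bolt: l_c = 1.125 − 0.8125/2 = 0.7188 in → 1.5 × 0.7188 × 0.75 × 65 = 52.56 → r_n = 52.56 kips.
Interior bolts: l_c = 2.25 − 0.8125 = 1.438 in → 1.5 × 1.438 × 0.75 × 65 = 105.1 → r_n = 105.1 kips.
R_n = 1 × 52.56 + 3 × 105.1 = 367.9 kips.
Design strength φR_n = 0.75 × 367.9 = 276 kips.

276 kips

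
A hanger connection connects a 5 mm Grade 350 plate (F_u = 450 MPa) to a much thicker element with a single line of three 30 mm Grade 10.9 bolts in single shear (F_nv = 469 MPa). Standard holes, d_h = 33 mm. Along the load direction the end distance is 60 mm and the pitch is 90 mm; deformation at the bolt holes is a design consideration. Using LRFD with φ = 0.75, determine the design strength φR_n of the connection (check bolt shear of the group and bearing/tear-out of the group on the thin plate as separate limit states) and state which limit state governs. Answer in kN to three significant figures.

319 kN (bearing governs)

Bolt shear: A_b = π·30²/4 = 706.9 mm²; R_n = 469 × 706.9 × 3 × 1 / 1000 = 994.5 kN → 0.75 × 994.5 = 746 kN.
Bearing (1.2 l_c t F_u ≤ 2.4 d t F_u): upper limit = 2.4·30·5·450 / 1000 = 162 kN.
  Edge l_c = 60 − 33/2 = 43.5 → r_n = 117.5 kN; interior l_c = 90 − 33 = 57 → r_n = 153.9 kN.
  R_n,bearing = 1·117.5 + 2·153.9 = 425.2 kN → 0.75 × 425.2 = 319 kN.
Bearing governs: 319 kN.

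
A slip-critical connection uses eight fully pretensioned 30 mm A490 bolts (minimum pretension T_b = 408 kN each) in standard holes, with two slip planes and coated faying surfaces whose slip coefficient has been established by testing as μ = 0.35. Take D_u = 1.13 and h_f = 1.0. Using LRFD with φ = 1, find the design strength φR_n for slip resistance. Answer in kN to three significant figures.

2580 kN

R_n = μ · D_u · h_f · T_b · n_s · n_b = 0.35 × 1.13 × 1.0 × 408 × 2 × 8 = 2582 kN.
Design strength φR_n = 1 × 2582 = 2580 kN.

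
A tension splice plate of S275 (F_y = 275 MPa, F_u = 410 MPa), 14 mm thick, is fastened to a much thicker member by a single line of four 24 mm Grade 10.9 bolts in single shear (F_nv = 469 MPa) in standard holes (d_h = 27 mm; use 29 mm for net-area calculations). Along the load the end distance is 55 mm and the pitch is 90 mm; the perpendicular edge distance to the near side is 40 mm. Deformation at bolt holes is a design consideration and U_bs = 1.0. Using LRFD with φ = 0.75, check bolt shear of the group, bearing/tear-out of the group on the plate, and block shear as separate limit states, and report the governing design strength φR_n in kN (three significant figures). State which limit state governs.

Bolt shear: A_b = π·24²/4 = 452.4 mm²; R_n = 469 × 452.4 × 4 × 1 / 1000 = 848.7 kN → 0.75 × 848.7 = 637 kN.
Bearing: edge l_c = 41.5, r_n = 285.9 kN; interior l_c = 63, r_n = 330.6 kN; R_n = 285.9 + 3·330.6 = 1278 kN → 958 kN.
Block shear: A_gv = 4550, A_nv = 3129, A_nt = 357 mm²; R_n = min(0.6F_uA_nv, 0.6F_yA_gv) + U_bs·F_u·A_nt = 897.1 kN → 673 kN.
Bolt shear governs: 637 kN.

637 kN (bolt shear governs)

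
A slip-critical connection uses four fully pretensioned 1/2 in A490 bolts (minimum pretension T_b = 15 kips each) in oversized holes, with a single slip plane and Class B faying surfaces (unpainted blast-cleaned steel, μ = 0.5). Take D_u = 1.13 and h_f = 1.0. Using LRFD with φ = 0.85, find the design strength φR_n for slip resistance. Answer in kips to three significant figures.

28.8 kips

R_n = μ · D_u · h_f · T_b · n_s · n_b = 0.5 × 1.13 × 1.0 × 15 × 1 × 4 = 33.9 kips.
Design strength φR_n = 0.85 × 33.9 = 28.8 kips.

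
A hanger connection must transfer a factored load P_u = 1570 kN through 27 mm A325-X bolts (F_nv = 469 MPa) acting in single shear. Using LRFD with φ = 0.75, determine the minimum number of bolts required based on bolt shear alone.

A_b = π·27²/4 = 572.6 mm².
Per-bolt design strength φR_n = 0.75 × 469 × 572.6 × 1 / 1000 = 201.4 kN.
n ≥ 1570 / 201.4 = 7.796 → use 8 bolts.

8 bolts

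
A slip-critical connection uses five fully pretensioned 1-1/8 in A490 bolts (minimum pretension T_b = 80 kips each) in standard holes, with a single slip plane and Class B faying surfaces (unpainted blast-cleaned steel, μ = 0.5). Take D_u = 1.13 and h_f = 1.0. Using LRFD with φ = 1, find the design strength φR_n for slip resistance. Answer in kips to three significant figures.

R_n = μ · D_u · h_f · T_b · n_s · n_b = 0.5 × 1.13 × 1.0 × 80 × 1 × 5 = 226 kips.
Design strength φR_n = 1 × 226 = 226 kips.

226 kips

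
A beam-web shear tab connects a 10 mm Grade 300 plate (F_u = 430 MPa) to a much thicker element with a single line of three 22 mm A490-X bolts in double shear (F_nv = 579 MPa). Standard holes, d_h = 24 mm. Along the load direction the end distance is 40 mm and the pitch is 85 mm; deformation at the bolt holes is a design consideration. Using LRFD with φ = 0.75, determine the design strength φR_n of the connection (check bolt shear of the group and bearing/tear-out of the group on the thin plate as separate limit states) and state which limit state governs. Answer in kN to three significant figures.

449 kN (bearing governs)

Bolt shear: A_b = π·22²/4 = 380.1 mm²; R_n = 579 × 380.1 × 3 × 2 / 1000 = 1321 kN → 0.75 × 1321 = 990 kN.
Bearing (1.2 l_c t F_u ≤ 2.4 d t F_u): upper limit = 2.4·22·10·430 / 1000 = 227 kN.
  Edge l_c = 40 − 24/2 = 28 → r_n = 144.5 kN; interior l_c = 85 − 24 = 61 → r_n = 227 kN.
  R_n,bearing = 1·144.5 + 2·227 = 598.6 kN → 0.75 × 598.6 = 449 kN.
Bearing governs: 449 kN.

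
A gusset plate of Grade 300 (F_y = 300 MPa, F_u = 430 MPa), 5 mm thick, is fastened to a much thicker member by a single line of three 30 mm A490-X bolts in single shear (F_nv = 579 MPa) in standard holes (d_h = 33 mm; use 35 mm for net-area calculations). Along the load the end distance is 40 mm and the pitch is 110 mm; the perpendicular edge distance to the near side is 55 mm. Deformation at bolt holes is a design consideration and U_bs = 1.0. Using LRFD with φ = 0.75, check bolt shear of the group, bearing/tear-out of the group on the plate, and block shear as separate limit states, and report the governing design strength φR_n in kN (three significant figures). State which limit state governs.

227 kN (block shear governs)

Bolt shear: A_b = π·30²/4 = 706.9 mm²; R_n = 579 × 706.9 × 3 × 1 / 1000 = 1228 kN → 0.75 × 1228 = 921 kN.
Bearing: edge l_c = 23.5, r_n = 60.63 kN; interior l_c = 77, r_n = 154.8 kN; R_n = 60.63 + 2·154.8 = 370.2 kN → 278 kN.
Block shear: A_gv = 1300, A_nv = 862.5, A_nt = 187.5 mm²; R_n = min(0.6F_uA_nv, 0.6F_yA_gv) + U_bs·F_u·A_nt = 303.2 kN → 227 kN.
Block shear governs: 227 kN.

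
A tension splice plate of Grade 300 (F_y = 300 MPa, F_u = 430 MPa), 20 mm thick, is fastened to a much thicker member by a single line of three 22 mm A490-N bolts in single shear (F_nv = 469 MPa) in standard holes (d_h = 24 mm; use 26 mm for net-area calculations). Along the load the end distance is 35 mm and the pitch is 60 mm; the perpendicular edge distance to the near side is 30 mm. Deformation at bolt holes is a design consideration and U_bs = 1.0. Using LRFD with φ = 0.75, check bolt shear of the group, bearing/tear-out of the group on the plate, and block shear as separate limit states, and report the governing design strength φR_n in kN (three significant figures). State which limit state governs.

401 kN (bolt shear governs)

Bolt shear: A_b = π·22²/4 = 380.1 mm²; R_n = 469 × 380.1 × 3 × 1 / 1000 = 534.8 kN → 0.75 × 534.8 = 401 kN.
Bearing: edge l_c = 23, r_n = 237.4 kN; interior l_c = 36, r_n = 371.5 kN; R_n = 237.4 + 2·371.5 = 980.4 kN → 735 kN.
Block shear: A_gv = 3100, A_nv = 1800, A_nt = 340 mm²; R_n = min(0.6F_uA_nv, 0.6F_yA_gv) + U_bs·F_u·A_nt = 610.6 kN → 458 kN.
Bolt shear governs: 401 kN.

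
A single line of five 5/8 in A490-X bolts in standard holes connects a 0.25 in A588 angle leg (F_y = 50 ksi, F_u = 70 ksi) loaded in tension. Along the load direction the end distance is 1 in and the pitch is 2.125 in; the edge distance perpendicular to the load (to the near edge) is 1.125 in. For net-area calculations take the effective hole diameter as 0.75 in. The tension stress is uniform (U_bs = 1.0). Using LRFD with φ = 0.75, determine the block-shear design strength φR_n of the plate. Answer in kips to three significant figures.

58.1 kips

Shear plane L_v = 1 + 4·2.125 = 9.5 in; A_gv = 9.5 × 0.25 = 2.375 in².
A_nv = (9.5 − 4.5·0.75) × 0.25 = 1.531 in².
A_nt = (1.125 − 0.5·0.75) × 0.25 = 0.1875 in².
0.6 F_u A_nv = 64.31 kips; 0.6 F_y A_gv = 71.25 kips → shear rupture governs the shear term.
R_n = 64.31 + 1.0 × 70 × 0.1875 = 77.44 kips.
Design strength φR_n = 0.75 × 77.44 = 58.1 kips.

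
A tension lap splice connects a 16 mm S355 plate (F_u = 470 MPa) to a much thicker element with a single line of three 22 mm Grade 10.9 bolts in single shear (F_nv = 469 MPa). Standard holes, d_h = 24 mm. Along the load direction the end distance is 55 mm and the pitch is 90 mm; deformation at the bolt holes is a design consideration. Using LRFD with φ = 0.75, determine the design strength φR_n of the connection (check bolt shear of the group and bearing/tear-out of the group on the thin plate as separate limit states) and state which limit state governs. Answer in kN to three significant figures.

Bolt shear: A_b = π·22²/4 = 380.1 mm²; R_n = 469 × 380.1 × 3 × 1 / 1000 = 534.8 kN → 0.75 × 534.8 = 401 kN.
Bearing (1.2 l_c t F_u ≤ 2.4 d t F_u): upper limit = 2.4·22·16·470 / 1000 = 397.1 kN.
  Edge l_c = 55 − 24/2 = 43 → r_n = 388 kN; interior l_c = 90 − 24 = 66 → r_n = 397.1 kN.
  R_n,bearing = 1·388 + 2·397.1 = 1182 kN → 0.75 × 1182 = 887 kN.
Bolt shear governs: 401 kN.

401 kN (bolt shear governs)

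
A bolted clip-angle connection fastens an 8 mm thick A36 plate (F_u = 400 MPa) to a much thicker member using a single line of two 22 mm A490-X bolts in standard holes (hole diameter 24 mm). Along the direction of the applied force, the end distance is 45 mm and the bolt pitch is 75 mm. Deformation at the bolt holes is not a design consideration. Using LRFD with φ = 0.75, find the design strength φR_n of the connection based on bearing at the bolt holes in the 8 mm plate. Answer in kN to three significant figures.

277 kN

Per bolt r_n = 1.5 l_c t F_u ≤ 3.0 d t F_u; upper limit = 3.0 × 22 × 8 × 400 / 1000 = 211.2 kN.
Edge bolt: l_c = 45 − 24/2 = 33 mm → 1.5 × 33 × 8 × 400 / 1000 = 158.4 → r_n = 158.4 kN.
Interior bolts: l_c = 75 − 24 = 51 mm → 1.5 × 51 × 8 × 400 / 1000 = 244.8 → r_n = 211.2 kN.
R_n = 1 × 158.4 + 1 × 211.2 = 369.6 kN.
Design strength φR_n = 0.75 × 369.6 = 277 kN.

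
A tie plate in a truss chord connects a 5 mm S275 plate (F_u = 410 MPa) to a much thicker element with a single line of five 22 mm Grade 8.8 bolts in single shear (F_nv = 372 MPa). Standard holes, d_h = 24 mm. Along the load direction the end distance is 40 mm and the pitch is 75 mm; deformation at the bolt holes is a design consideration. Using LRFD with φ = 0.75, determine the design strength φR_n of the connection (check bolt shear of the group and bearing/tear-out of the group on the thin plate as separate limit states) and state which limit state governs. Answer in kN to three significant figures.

Bolt shear: A_b = π·22²/4 = 380.1 mm²; R_n = 372 × 380.1 × 5 × 1 / 1000 = 707 kN → 0.75 × 707 = 530 kN.
Bearing (1.2 l_c t F_u ≤ 2.4 d t F_u): upper limit = 2.4·22·5·410 / 1000 = 108.2 kN.
  Edge l_c = 40 − 24/2 = 28 → r_n = 68.88 kN; interior l_c = 75 − 24 = 51 → r_n = 108.2 kN.
  R_n,bearing = 1·68.88 + 4·108.2 = 501.8 kN → 0.75 × 501.8 = 376 kN.
Bearing governs: 376 kN.

376 kN (bearing governs)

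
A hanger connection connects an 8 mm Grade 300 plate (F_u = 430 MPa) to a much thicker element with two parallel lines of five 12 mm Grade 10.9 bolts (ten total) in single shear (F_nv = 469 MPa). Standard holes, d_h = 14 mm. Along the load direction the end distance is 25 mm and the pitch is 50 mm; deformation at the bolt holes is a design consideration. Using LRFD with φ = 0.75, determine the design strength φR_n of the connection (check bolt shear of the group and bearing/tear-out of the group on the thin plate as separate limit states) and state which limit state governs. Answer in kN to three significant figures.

398 kN (bolt shear governs)

Bolt shear: A_b = π·12²/4 = 113.1 mm²; R_n = 469 × 113.1 × 10 × 1 / 1000 = 530.4 kN → 0.75 × 530.4 = 398 kN.
Bearing (1.2 l_c t F_u ≤ 2.4 d t F_u): upper limit = 2.4·12·8·430 / 1000 = 99.07 kN.
  Edge l_c = 25 − 14/2 = 18 → r_n = 74.3 kN; interior l_c = 50 − 14 = 36 → r_n = 99.07 kN.
  R_n,bearing = 2·74.3 + 8·99.07 = 941.2 kN → 0.75 × 941.2 = 706 kN.
Bolt shear governs: 398 kN.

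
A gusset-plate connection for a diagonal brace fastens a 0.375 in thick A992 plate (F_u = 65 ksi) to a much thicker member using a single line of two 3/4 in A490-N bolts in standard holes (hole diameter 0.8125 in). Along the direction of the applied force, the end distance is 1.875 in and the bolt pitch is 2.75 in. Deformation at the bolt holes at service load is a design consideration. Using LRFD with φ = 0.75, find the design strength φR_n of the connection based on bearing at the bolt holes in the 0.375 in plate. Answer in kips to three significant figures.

65.1 kips

Per bolt r_n = 1.2 l_c t F_u ≤ 2.4 d t F_u; upper limit = 2.4 × 0.75 × 0.375 × 65 = 43.87 kips.
Edge bolt: l_c = 1.875 − 0.8125/2 = 1.469 in → 1.2 × 1.469 × 0.375 × 65 = 42.96 → r_n = 42.96 kips.
Interior bolts: l_c = 2.75 − 0.8125 = 1.938 in → 1.2 × 1.938 × 0.375 × 65 = 56.67 → r_n = 43.87 kips.
R_n = 1 × 42.96 + 1 × 43.87 = 86.84 kips.
Design strength φR_n = 0.75 × 86.84 = 65.1 kips.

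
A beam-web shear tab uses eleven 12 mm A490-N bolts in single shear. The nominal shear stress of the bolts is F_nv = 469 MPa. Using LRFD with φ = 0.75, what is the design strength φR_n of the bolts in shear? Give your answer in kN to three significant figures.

A_b = π × 12² / 4 = 113.1 mm².
R_n = F_nv · A_b · n · n_s = 469 × 113.1 × 11 × 1 / 1000 = 583.5 kN.
Design strength φR_n = 0.75 × 583.5 = 438 kN.

438 kN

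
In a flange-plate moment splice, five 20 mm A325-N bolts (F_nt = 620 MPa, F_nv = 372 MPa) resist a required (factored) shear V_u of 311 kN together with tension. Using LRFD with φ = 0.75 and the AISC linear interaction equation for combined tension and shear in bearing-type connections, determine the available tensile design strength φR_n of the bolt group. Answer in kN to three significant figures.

431 kN

A_b = π·20²/4 = 314.2 mm²; f_rv = 311 × 1000 / (5 × 314.2) = 198 MPa.
F'_nt = 1.3 F_nt − (F_nt / φF_nv) f_rv = 1.3·620 − (620/(0.75·372))·198 = 366 MPa, capped at F_nt → F'_nt = 366 MPa.
R_n = F'_nt · A_b · n = 366 × 314.2 × 5 / 1000 = 575 kN.
Design strength φR_n = 0.75 × 575 = 431 kN.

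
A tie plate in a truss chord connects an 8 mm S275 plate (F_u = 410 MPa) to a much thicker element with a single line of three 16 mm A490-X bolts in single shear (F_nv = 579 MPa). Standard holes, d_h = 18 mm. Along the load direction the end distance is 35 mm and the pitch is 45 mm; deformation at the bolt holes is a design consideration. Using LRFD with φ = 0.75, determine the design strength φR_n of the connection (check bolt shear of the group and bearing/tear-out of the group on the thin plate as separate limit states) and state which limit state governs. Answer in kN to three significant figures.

236 kN (bearing governs)

Bolt shear: A_b = π·16²/4 = 201.1 mm²; R_n = 579 × 201.1 × 3 × 1 / 1000 = 349.2 kN → 0.75 × 349.2 = 262 kN.
Bearing (1.2 l_c t F_u ≤ 2.4 d t F_u): upper limit = 2.4·16·8·410 / 1000 = 126 kN.
  Edge l_c = 35 − 18/2 = 26 → r_n = 102.3 kN; interior l_c = 45 − 18 = 27 → r_n = 106.3 kN.
  R_n,bearing = 1·102.3 + 2·106.3 = 314.9 kN → 0.75 × 314.9 = 236 kN.
Bearing governs: 236 kN.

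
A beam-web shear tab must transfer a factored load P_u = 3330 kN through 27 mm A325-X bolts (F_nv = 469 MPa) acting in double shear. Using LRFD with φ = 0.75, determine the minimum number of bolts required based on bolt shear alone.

9 bolts

A_b = π·27²/4 = 572.6 mm².
Per-bolt design strength φR_n = 0.75 × 469 × 572.6 × 2 / 1000 = 402.8 kN.
n ≥ 3330 / 402.8 = 8.267 → use 9 bolts.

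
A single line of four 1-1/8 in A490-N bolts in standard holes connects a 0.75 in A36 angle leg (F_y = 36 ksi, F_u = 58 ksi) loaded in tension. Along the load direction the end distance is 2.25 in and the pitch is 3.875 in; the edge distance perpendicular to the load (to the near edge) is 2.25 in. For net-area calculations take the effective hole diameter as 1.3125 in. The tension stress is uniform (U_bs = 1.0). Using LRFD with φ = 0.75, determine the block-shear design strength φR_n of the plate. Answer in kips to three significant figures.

Shear plane L_v = 2.25 + 3·3.875 = 13.88 in; A_gv = 13.88 × 0.75 = 10.41 in².
A_nv = (13.88 − 3.5·1.3125) × 0.75 = 6.961 in².
A_nt = (2.25 − 0.5·1.3125) × 0.75 = 1.195 in².
0.6 F_u A_nv = 242.2 kips; 0.6 F_y A_gv = 224.8 kips → shear yielding governs the shear term.
R_n = 224.8 + 1.0 × 58 × 1.195 = 294.1 kips.
Design strength φR_n = 0.75 × 294.1 = 221 kips.

221 kips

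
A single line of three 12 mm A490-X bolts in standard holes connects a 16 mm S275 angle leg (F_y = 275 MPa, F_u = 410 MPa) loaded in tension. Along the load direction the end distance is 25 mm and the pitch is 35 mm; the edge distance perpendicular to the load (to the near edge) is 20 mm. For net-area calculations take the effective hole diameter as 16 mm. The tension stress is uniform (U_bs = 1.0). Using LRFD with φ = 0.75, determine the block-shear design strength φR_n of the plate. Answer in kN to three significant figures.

Shear plane L_v = 25 + 2·35 = 95 mm; A_gv = 95 × 16 = 1520 mm².
A_nv = (95 − 2.5·16) × 16 = 880 mm².
A_nt = (20 − 0.5·16) × 16 = 192 mm².
0.6 F_u A_nv = 216.5 kN; 0.6 F_y A_gv = 250.8 kN → shear rupture governs the shear term.
R_n = 216.5 + 1.0 × 410 × 192 / 1000 = 295.2 kN.
Design strength φR_n = 0.75 × 295.2 = 221 kN.

221 kN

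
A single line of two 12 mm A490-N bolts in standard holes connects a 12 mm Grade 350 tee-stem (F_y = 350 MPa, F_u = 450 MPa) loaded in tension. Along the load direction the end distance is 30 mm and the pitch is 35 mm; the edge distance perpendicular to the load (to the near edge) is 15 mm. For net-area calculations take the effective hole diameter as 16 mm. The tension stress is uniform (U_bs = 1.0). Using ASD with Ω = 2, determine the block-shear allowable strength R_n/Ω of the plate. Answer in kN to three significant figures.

Shear plane L_v = 30 + 1·35 = 65 mm; A_gv = 65 × 12 = 780 mm².
A_nv = (65 − 1.5·16) × 12 = 492 mm².
A_nt = (15 − 0.5·16) × 12 = 84 mm².
0.6 F_u A_nv = 132.8 kN; 0.6 F_y A_gv = 163.8 kN → shear rupture governs the shear term.
R_n = 132.8 + 1.0 × 450 × 84 / 1000 = 170.6 kN.
Allowable strength R_n/Ω = 170.6 / 2 = 85.3 kN.

85.3 kN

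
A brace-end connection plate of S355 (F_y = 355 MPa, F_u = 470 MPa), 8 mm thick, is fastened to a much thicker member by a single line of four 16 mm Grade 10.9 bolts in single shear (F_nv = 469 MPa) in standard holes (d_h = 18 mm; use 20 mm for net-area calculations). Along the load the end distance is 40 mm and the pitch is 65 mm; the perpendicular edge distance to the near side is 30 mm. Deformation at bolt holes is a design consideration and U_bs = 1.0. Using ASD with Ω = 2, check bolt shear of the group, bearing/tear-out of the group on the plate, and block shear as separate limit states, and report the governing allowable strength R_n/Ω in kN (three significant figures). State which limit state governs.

189 kN (bolt shear governs)

Bolt shear: A_b = π·16²/4 = 201.1 mm²; R_n = 469 × 201.1 × 4 × 1 / 1000 = 377.2 kN → 377.2 / 2 = 189 kN.
Bearing: edge l_c = 31, r_n = 139.9 kN; interior l_c = 47, r_n = 144.4 kN; R_n = 139.9 + 3·144.4 = 573 kN → 287 kN.
Block shear: A_gv = 1880, A_nv = 1320, A_nt = 160 mm²; R_n = min(0.6F_uA_nv, 0.6F_yA_gv) + U_bs·F_u·A_nt = 447.4 kN → 224 kN.
Bolt shear governs: 189 kN.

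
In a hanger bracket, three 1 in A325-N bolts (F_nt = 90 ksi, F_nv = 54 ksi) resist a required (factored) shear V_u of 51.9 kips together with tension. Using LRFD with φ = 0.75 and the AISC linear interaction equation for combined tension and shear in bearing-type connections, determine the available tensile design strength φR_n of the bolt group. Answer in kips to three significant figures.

120 kips

A_b = π·1²/4 = 0.7854 in²; f_rv = 51.9 / (3 × 0.7854) = 22.03 ksi.
F'_nt = 1.3 F_nt − (F_nt / φF_nv) f_rv = 1.3·90 − (90/(0.75·54))·22.03 = 68.05 ksi, capped at F_nt → F'_nt = 68.05 ksi.
R_n = F'_nt · A_b · n = 68.05 × 0.7854 × 3 = 160.3 kips.
Design strength φR_n = 0.75 × 160.3 = 120 kips.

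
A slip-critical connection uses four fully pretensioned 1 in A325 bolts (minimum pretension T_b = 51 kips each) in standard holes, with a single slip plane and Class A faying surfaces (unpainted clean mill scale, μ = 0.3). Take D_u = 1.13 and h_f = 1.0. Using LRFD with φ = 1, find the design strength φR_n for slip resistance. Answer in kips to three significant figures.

R_n = μ · D_u · h_f · T_b · n_s · n_b = 0.3 × 1.13 × 1.0 × 51 × 1 × 4 = 69.16 kips.
Design strength φR_n = 1 × 69.16 = 69.2 kips.

69.2 kips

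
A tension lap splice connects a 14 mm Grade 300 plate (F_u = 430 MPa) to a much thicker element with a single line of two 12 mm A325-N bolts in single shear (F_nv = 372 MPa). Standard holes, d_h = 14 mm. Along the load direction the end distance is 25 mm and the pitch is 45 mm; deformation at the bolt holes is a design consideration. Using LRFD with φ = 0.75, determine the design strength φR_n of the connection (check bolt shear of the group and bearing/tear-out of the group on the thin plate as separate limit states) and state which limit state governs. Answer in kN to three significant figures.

63.1 kN (bolt shear governs)

Bolt shear: A_b = π·12²/4 = 113.1 mm²; R_n = 372 × 113.1 × 2 × 1 / 1000 = 84.14 kN → 0.75 × 84.14 = 63.1 kN.
Bearing (1.2 l_c t F_u ≤ 2.4 d t F_u): upper limit = 2.4·12·14·430 / 1000 = 173.4 kN.
  Edge l_c = 25 − 14/2 = 18 → r_n = 130 kN; interior l_c = 45 − 14 = 31 → r_n = 173.4 kN.
  R_n,bearing = 1·130 + 1·173.4 = 303.4 kN → 0.75 × 303.4 = 228 kN.
Bolt shear governs: 63.1 kN.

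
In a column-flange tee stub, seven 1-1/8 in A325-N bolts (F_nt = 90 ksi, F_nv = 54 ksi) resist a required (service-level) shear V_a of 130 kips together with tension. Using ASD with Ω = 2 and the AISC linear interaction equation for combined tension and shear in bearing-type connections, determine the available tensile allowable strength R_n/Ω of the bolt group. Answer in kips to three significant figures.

190 kips

A_b = π·1.125²/4 = 0.994 in²; f_rv = 130 / (7 × 0.994) = 18.68 ksi.
F'_nt = 1.3 F_nt − (Ω F_nt / F_nv) f_rv = 1.3·90 − (2·90/54)·18.68 = 54.72 ksi, capped at F_nt → F'_nt = 54.72 ksi.
R_n = F'_nt · A_b · n = 54.72 × 0.994 × 7 = 380.8 kips.
Allowable strength R_n/Ω = 380.8 / 2 = 190 kips.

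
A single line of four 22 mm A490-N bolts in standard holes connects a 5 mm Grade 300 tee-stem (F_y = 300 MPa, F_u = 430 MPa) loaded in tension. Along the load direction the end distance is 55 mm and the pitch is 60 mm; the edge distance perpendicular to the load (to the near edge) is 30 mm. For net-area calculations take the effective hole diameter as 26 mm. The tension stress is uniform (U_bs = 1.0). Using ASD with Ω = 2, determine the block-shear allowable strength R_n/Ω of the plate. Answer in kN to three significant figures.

Shear plane L_v = 55 + 3·60 = 235 mm; A_gv = 235 × 5 = 1175 mm².
A_nv = (235 − 3.5·26) × 5 = 720 mm².
A_nt = (30 − 0.5·26) × 5 = 85 mm².
0.6 F_u A_nv = 185.8 kN; 0.6 F_y A_gv = 211.5 kN → shear rupture governs the shear term.
R_n = 185.8 + 1.0 × 430 × 85 / 1000 = 222.3 kN.
Allowable strength R_n/Ω = 222.3 / 2 = 111 kN.

111 kN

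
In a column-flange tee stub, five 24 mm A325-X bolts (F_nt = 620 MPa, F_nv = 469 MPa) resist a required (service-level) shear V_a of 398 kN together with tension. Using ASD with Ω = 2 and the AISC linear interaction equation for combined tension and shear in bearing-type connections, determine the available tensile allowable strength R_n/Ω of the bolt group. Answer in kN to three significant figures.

385 kN

A_b = π·24²/4 = 452.4 mm²; f_rv = 398 × 1000 / (5 × 452.4) = 176 MPa.
F'_nt = 1.3 F_nt − (Ω F_nt / F_nv) f_rv = 1.3·620 − (2·620/469)·176 = 340.8 MPa, capped at F_nt → F'_nt = 340.8 MPa.
R_n = F'_nt · A_b · n = 340.8 × 452.4 × 5 / 1000 = 770.8 kN.
Allowable strength R_n/Ω = 770.8 / 2 = 385 kN.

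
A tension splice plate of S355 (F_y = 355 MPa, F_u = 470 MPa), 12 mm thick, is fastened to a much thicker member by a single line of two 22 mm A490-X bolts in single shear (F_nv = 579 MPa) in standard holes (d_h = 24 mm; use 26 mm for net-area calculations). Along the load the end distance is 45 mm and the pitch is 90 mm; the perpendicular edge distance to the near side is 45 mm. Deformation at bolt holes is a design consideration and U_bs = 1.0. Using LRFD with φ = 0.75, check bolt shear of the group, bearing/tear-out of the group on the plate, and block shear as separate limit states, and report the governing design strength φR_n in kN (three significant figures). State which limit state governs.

330 kN (bolt shear governs)

Bolt shear: A_b = π·22²/4 = 380.1 mm²; R_n = 579 × 380.1 × 2 × 1 / 1000 = 440.2 kN → 0.75 × 440.2 = 330 kN.
Bearing: edge l_c = 33, r_n = 223.3 kN; interior l_c = 66, r_n = 297.8 kN; R_n = 223.3 + 1·297.8 = 521.1 kN → 391 kN.
Block shear: A_gv = 1620, A_nv = 1152, A_nt = 384 mm²; R_n = min(0.6F_uA_nv, 0.6F_yA_gv) + U_bs·F_u·A_nt = 505.3 kN → 379 kN.
Bolt shear governs: 330 kN.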